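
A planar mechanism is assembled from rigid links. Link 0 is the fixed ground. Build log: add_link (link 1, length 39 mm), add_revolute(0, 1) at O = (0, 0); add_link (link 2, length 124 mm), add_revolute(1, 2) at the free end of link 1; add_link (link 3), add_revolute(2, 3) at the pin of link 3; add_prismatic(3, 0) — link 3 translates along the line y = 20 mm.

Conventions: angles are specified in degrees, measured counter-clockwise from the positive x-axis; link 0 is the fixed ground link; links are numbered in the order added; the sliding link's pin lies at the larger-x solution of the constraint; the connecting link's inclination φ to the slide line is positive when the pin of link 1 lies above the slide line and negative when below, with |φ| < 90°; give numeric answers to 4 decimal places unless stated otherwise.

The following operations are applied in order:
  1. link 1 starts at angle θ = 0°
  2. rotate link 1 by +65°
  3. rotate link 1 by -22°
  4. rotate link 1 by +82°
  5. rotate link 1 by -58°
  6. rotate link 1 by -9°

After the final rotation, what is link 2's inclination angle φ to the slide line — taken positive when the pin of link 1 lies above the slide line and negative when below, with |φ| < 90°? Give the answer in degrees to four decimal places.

geometry: r = 39 mm, L = 124 mm, e = 20 mm; θ starts at 0°
rotate link 1 by +65°: θ ← 0° +65° = 65°
rotate link 1 by -22°: θ ← 65° -22° = 43°
rotate link 1 by +82°: θ ← 43° +82° = 125°
rotate link 1 by -58°: θ ← 125° -58° = 67°
rotate link 1 by -9°: θ ← 67° -9° = 58°
h = r sin θ − e = 33.073876 − 20 = 13.073876
sin φ = h / L = 13.073876 / 124 = 0.10543448
φ = arcsin(0.10543448) = 6.052199°

6.0522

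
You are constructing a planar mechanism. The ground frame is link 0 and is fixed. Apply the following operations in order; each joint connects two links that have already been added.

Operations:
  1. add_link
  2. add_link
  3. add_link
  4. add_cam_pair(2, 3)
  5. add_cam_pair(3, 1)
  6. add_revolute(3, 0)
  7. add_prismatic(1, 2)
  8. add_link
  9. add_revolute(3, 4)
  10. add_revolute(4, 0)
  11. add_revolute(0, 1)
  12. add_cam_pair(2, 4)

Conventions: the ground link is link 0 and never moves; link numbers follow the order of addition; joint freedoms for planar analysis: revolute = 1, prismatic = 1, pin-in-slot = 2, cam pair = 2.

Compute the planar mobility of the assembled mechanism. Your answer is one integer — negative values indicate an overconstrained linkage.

link 0 = ground. State L|J1|J2 = 1|0|0
+link1  2|0|0
+link2  3|0|0
+link3  4|0|0
C(2,3) f=2→J2  4|0|1
C(3,1) f=2→J2  4|0|2
R(3,0) f=1→J1  4|1|2
P(1,2) f=1→J1  4|2|2
+link4  5|2|2
R(3,4) f=1→J1  5|3|2
R(4,0) f=1→J1  5|4|2
R(0,1) f=1→J1  5|5|2
C(2,4) f=2→J2  5|5|3
M = 3(5−1)−2·5−3 = 12−10−3 = -1

M = -1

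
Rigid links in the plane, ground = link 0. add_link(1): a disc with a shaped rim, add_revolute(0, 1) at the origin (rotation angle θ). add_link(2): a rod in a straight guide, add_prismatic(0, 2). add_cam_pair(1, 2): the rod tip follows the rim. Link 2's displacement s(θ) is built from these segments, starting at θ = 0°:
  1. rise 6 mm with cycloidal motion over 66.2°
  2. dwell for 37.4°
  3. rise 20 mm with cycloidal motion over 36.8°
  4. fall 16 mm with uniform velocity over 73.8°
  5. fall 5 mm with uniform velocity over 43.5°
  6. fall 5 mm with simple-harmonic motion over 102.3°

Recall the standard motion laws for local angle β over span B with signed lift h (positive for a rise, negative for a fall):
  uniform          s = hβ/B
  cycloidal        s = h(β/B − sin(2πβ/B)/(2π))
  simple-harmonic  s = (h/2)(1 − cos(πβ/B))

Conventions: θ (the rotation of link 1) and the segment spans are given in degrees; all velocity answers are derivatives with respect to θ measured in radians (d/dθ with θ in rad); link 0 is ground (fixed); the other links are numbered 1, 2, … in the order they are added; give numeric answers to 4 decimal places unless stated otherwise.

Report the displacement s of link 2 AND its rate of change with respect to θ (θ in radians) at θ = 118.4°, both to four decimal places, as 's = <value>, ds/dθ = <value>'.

segment 1 (0° to 66.2°, cycloidal, h = 6) is passed completely: s = 0.0000 + (6) = 6.0000
segment 2 (66.2° to 103.6°, dwell): s unchanged at 6.0000
θ = 118.4° falls in segment 3 (103.6° to 140.4°, cycloidal, h = 20): β = 118.4 − 103.6 = 14.8°, B = 36.8°; Δs = 20·(0.4022 − sin(2π·0.4022)/(2π)) = 6.2078; s = 6.0000 + 6.2078 = 12.2078
velocity in seg [103.6°–140.4°] (cycloidal), θ in radians: β = 14.8° = 0.2583 rad, B = 36.8° = 0.6423 rad; ds/dθ = (h/B)(1 − cos(2πβ/B)) = (20/0.6423)(1 − cos(2π·0.4022)) = 56.578645 mm/rad

s = 12.2078, ds/dθ = 56.5786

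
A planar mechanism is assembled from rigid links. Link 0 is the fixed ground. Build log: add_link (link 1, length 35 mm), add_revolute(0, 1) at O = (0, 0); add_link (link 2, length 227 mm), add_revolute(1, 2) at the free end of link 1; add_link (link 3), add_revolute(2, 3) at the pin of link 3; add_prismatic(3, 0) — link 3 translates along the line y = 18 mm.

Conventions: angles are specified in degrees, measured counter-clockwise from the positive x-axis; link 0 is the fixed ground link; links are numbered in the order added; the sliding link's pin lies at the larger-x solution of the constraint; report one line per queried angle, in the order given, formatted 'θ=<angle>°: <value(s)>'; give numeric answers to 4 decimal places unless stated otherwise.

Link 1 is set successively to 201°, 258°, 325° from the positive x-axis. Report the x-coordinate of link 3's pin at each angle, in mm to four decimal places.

geometry: r = 35 mm, L = 227 mm, e = 18 mm
θ=201°: crank pin P = (r cos θ, r sin θ) = (-32.675315, -12.542878)
θ=201°: h = r sin θ − e = -12.542878 − 18 = -30.542878
θ=201°: x = r cos θ + √(L² − h²) = -32.675315 + 224.935841 = 192.260526
θ=258°: crank pin P = (r cos θ, r sin θ) = (-7.276909, -34.235166)
θ=258°: h = r sin θ − e = -34.235166 − 18 = -52.235166
θ=258°: x = r cos θ + √(L² − h²) = -7.276909 + 220.908324 = 213.631414
θ=325°: crank pin P = (r cos θ, r sin θ) = (28.670322, -20.075175)
θ=325°: h = r sin θ − e = -20.075175 − 18 = -38.075175
θ=325°: x = r cos θ + √(L² − h²) = 28.670322 + 223.784005 = 252.454327

θ=201°: 192.2605
θ=258°: 213.6314
θ=325°: 252.4543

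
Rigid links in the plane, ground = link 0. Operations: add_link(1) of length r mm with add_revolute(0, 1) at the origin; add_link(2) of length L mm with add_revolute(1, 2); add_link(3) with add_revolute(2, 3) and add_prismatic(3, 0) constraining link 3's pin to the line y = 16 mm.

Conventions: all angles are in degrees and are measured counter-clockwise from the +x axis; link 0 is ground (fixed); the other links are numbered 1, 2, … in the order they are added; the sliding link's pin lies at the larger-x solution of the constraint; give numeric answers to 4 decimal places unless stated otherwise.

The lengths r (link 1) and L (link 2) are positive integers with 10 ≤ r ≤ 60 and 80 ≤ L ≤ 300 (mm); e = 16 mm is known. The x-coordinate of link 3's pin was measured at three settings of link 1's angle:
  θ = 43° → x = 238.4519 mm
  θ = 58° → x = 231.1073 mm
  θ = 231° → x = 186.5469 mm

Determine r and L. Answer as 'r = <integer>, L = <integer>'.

constraint per measurement: (x − r cos θ)² + (r sin θ − e)² = L²
subtracting the θ₁ and θ₂ equations cancels the r² and L² terms:
r = (x₁² − x₂²) / (2[(x₁cos θ₁ + e sin θ₁) − (x₂cos θ₂ + e sin θ₂)]) = 34.9999 → r = 35
L² = (x₁ − r cos θ₁)² + (r sin θ₁ − e)² = 45368.9829 → L = 213.0000 → L = 213
check at θ₃=231°: x = 186.5469 (printed 186.5469) ✓

r = 35, L = 213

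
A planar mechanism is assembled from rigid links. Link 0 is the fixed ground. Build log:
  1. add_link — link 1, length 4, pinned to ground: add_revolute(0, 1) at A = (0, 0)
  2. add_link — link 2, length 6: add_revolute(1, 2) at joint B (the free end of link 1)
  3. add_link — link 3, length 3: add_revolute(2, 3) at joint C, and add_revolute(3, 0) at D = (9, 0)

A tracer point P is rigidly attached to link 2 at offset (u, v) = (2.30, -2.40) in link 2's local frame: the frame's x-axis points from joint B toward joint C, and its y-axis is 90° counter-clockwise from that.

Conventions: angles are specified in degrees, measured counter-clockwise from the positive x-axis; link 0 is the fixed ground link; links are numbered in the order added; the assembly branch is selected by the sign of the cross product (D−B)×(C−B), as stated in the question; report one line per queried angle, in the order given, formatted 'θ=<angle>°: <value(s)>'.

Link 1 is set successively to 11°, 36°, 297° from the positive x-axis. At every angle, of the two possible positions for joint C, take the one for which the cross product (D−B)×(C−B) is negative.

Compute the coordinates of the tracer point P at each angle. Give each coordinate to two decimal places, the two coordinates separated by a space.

A=(0,0), D=(9.00,0)
θ=11°: B = A + 4.00·(cos11°, sin11°) = (3.9265, 0.7632)
θ=11°: |BD| = 5.1306
θ=11°: circle(B,6.00) ∩ circle(D,3.00): a=5.1966, h=2.9993
θ=11°:   candidates: C₊=(9.5114,2.9561) cross=15.388; C₋=(8.6191,-2.9757) cross=-15.388
θ=11°:   branch - wants cross < 0 → take C=(8.6191,-2.9757) (cross=-15.388)
θ=11°: ex = (C−B)/|BC| = (0.7821,-0.6232); ey = (0.6232,0.7821)
θ=11°: P = B + 2.30·ex + -2.40·ey = (4.2297,-2.5471)
θ=36°: B = A + 4.00·(cos36°, sin36°) = (3.2361, 2.3511)
θ=36°: |BD| = 6.2250
θ=36°: circle(B,6.00) ∩ circle(D,3.00): a=5.2812, h=2.8477
θ=36°:   candidates: C₊=(9.2016,2.9932) cross=17.727; C₋=(7.0505,-2.2803) cross=-17.727
θ=36°:   branch - wants cross < 0 → take C=(7.0505,-2.2803) (cross=-17.727)
θ=36°: ex = (C−B)/|BC| = (0.6357,-0.7719); ey = (0.7719,0.6357)
θ=36°: P = B + 2.30·ex + -2.40·ey = (2.8457,-0.9500)
θ=297°: B = A + 4.00·(cos297°, sin297°) = (1.8160, -3.5640)
θ=297°: |BD| = 8.0195
θ=297°: circle(B,6.00) ∩ circle(D,3.00): a=5.6932, h=1.8942
θ=297°:   candidates: C₊=(6.0742,0.6630) cross=15.191; C₋=(7.7578,-2.7307) cross=-15.191
θ=297°:   branch - wants cross < 0 → take C=(7.7578,-2.7307) (cross=-15.191)
θ=297°: ex = (C−B)/|BC| = (0.9903,0.1389); ey = (-0.1389,0.9903)
θ=297°: P = B + 2.30·ex + -2.40·ey = (4.4270,-5.6213)

θ=11°: 4.23 -2.55
θ=36°: 2.85 -0.95
θ=297°: 4.43 -5.62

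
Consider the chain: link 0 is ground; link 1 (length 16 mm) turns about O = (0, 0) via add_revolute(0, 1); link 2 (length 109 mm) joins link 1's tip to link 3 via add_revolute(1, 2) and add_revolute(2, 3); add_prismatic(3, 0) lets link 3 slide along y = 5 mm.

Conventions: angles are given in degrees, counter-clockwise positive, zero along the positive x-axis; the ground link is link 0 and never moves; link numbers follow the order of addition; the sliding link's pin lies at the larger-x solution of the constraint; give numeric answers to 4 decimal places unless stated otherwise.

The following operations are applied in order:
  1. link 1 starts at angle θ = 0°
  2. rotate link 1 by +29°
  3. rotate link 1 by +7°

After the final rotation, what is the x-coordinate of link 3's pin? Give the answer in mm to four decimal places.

geometry: r = 16 mm, L = 109 mm, e = 5 mm; θ starts at 0°
rotate link 1 by +29°: θ ← 0° +29° = 29°
rotate link 1 by +7°: θ ← 29° +7° = 36°
crank pin P = (r cos θ, r sin θ) = (12.944272, 9.404564)
h = r sin θ − e = 9.404564 − 5 = 4.404564
x = r cos θ + √(L² − h²) = 12.944272 + 108.910972 = 121.855244

121.8552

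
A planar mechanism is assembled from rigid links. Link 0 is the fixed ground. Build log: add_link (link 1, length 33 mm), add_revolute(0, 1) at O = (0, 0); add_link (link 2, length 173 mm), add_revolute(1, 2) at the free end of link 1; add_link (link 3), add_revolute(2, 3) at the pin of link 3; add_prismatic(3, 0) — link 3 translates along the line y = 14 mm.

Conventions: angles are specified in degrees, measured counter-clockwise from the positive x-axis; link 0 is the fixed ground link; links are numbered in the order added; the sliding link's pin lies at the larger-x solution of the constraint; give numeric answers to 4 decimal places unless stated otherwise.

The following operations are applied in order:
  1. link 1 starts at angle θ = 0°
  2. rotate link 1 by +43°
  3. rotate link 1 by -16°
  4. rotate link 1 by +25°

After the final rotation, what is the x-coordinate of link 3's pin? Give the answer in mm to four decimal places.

geometry: r = 33 mm, L = 173 mm, e = 14 mm; θ starts at 0°
rotate link 1 by +43°: θ ← 0° +43° = 43°
rotate link 1 by -16°: θ ← 43° -16° = 27°
rotate link 1 by +25°: θ ← 27° +25° = 52°
crank pin P = (r cos θ, r sin θ) = (20.316829, 26.004355)
h = r sin θ − e = 26.004355 − 14 = 12.004355
x = r cos θ + √(L² − h²) = 20.316829 + 172.583010 = 192.899839

192.8998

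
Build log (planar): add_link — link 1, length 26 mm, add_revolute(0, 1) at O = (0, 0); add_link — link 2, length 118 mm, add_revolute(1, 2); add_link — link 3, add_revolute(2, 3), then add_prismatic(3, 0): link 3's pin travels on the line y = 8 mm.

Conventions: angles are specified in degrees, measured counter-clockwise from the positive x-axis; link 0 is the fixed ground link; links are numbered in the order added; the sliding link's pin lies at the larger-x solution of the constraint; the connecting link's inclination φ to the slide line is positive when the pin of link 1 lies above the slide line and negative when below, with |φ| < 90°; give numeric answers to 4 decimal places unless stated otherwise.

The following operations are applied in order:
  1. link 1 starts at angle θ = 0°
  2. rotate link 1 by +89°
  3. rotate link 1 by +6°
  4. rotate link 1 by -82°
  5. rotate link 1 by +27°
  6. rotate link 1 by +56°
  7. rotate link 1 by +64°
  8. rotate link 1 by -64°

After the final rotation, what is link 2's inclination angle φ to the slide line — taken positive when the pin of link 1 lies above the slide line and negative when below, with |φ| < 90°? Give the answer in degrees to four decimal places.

geometry: r = 26 mm, L = 118 mm, e = 8 mm; θ starts at 0°
rotate link 1 by +89°: θ ← 0° +89° = 89°
rotate link 1 by +6°: θ ← 89° +6° = 95°
rotate link 1 by -82°: θ ← 95° -82° = 13°
rotate link 1 by +27°: θ ← 13° +27° = 40°
rotate link 1 by +56°: θ ← 40° +56° = 96°
rotate link 1 by +64°: θ ← 96° +64° = 160°
rotate link 1 by -64°: θ ← 160° -64° = 96°
h = r sin θ − e = 25.857569 − 8 = 17.857569
sin φ = h / L = 17.857569 / 118 = 0.15133533
φ = arcsin(0.15133533) = 8.704319°

8.7043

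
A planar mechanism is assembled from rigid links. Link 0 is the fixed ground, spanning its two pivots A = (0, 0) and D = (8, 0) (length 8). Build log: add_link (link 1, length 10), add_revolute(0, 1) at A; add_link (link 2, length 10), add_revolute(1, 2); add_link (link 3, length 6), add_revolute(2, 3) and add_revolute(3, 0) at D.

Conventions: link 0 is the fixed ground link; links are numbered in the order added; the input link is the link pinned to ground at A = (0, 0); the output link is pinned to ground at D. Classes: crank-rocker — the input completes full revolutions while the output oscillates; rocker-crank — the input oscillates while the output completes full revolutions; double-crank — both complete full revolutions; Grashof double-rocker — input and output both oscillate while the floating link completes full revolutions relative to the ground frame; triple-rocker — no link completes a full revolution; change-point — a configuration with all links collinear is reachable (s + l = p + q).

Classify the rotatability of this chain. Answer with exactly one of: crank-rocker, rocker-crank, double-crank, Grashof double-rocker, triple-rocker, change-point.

lengths: ground=8, input=10, coupler=10, output=6
sorted: s=6 (shortest), l=10 (longest), p+q=18
s + l = 16 vs p + q = 18
s + l < p + q (Grashof) with shortest = output link → rocker-crank

rocker-crank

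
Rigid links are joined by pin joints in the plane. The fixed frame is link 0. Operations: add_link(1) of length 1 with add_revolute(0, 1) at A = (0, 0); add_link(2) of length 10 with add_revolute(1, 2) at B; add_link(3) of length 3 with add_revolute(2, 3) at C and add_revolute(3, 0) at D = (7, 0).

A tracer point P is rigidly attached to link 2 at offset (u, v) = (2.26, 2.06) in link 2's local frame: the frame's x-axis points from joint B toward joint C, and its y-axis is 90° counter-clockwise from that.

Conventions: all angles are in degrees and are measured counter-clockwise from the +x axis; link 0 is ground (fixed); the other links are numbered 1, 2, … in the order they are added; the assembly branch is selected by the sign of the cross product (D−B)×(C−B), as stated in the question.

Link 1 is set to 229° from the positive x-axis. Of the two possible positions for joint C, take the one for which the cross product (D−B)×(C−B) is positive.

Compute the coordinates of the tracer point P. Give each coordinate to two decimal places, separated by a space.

A=(0,0), D=(7.00,0)
B = A + 1.00·(cos229°, sin229°) = (-0.6561, -0.7547)
|BD| = 7.6932
circle(B,10.00) ∩ circle(D,3.00): a=9.7609, h=2.1736
  candidates: C₊=(8.8446,2.3659) cross=16.722; C₋=(9.2710,-1.9602) cross=-16.722
  branch + wants cross > 0 → take C=(8.8446,2.3659) (cross=16.722)
ex = (C−B)/|BC| = (0.9501,0.3121); ey = (-0.3121,0.9501)
P = B + 2.26·ex + 2.06·ey = (0.8482,1.9077)

0.85 1.91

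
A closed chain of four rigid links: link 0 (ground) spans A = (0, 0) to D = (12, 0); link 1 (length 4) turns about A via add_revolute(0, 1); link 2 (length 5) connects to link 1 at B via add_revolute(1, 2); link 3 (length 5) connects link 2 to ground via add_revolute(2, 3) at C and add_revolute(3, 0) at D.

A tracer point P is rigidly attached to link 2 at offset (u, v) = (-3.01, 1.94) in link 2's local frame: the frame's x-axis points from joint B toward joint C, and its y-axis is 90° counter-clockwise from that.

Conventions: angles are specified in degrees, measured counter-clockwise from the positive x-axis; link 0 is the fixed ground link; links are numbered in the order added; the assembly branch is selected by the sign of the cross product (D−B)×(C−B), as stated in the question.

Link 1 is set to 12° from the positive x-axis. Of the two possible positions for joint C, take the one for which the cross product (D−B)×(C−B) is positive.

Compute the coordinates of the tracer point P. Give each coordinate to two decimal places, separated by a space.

A=(0,0), D=(12.00,0)
B = A + 4.00·(cos12°, sin12°) = (3.9126, 0.8316)
|BD| = 8.1301
circle(B,5.00) ∩ circle(D,5.00): a=4.0650, h=2.9113
  candidates: C₊=(8.2541,3.3118) cross=23.669; C₋=(7.6585,-2.4802) cross=-23.669
  branch + wants cross > 0 → take C=(8.2541,3.3118) (cross=23.669)
ex = (C−B)/|BC| = (0.8683,0.4960); ey = (-0.4960,0.8683)
P = B + -3.01·ex + 1.94·ey = (0.3367,1.0231)

0.34 1.02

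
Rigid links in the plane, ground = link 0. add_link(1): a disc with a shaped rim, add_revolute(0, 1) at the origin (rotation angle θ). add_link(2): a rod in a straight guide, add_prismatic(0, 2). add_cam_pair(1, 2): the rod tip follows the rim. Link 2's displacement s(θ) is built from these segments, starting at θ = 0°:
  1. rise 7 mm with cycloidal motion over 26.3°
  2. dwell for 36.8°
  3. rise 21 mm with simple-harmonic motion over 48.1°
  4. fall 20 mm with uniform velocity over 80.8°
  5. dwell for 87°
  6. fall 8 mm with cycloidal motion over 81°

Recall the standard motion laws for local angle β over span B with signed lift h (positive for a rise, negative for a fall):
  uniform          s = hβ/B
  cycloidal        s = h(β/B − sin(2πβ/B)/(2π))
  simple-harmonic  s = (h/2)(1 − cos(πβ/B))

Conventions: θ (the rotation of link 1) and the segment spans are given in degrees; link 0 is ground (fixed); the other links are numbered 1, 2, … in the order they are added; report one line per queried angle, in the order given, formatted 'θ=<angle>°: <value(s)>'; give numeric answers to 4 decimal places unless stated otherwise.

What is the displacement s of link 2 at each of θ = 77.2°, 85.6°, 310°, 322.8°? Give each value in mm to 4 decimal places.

segment 1 (0° to 26.3°, cycloidal, h = 7) is passed completely: s = 0.0000 + (7) = 7.0000
segment 2 (26.3° to 63.1°, dwell): s unchanged at 7.0000
θ = 77.2° falls in segment 3 (63.1° to 111.2°, simple-harmonic, h = 21): β = 77.2 − 63.1 = 14.1°, B = 48.1°; Δs = 21/2·(1 − cos(π·0.2931)) = 4.1466; s = 7.0000 + 4.1466 = 11.1466
θ = 85.6° falls in segment 3 (63.1° to 111.2°, simple-harmonic, h = 21): β = 85.6 − 63.1 = 22.5°, B = 48.1°; Δs = 21/2·(1 − cos(π·0.4678)) = 9.4388; s = 7.0000 + 9.4388 = 16.4388
segment 3 (63.1° to 111.2°, simple-harmonic, h = 21) is passed completely: s = 7.0000 + (21) = 28.0000
segment 4 (111.2° to 192°, uniform, h = -20) is passed completely: s = 28.0000 + (-20) = 8.0000
segment 5 (192° to 279°, dwell): s unchanged at 8.0000
θ = 310° falls in segment 6 (279° to 360°, cycloidal, h = -8): β = 310 − 279 = 31°, B = 81°; Δs = -8·(0.3827 − sin(2π·0.3827)/(2π)) = -2.2061; s = 8.0000 − 2.2061 = 5.7939
θ = 322.8° falls in segment 6 (279° to 360°, cycloidal, h = -8): β = 322.8 − 279 = 43.8°, B = 81°; Δs = -8·(0.5407 − sin(2π·0.5407)/(2π)) = -4.6483; s = 8.0000 − 4.6483 = 3.3517

θ=77.2°: 11.1466
θ=85.6°: 16.4388
θ=310°: 5.7939
θ=322.8°: 3.3517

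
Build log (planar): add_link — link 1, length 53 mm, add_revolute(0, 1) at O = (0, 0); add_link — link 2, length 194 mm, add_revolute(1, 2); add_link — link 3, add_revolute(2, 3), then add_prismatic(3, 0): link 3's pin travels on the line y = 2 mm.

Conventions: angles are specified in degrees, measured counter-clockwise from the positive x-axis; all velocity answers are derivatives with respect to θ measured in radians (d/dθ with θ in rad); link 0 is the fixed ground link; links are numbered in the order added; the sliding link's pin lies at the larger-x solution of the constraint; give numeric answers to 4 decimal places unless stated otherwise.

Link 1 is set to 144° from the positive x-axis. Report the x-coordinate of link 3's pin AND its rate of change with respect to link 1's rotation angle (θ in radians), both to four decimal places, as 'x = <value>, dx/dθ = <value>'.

geometry: r = 53 mm, L = 194 mm, e = 2 mm
crank pin P = (r cos θ, r sin θ) = (-42.877901, 31.152618)
h = r sin θ − e = 31.152618 − 2 = 29.152618
x = r cos θ + √(L² − h²) = -42.877901 + 191.797093 = 148.919192
dx/dθ = −r sin θ − h·r cos θ/√(L² − h²) (θ in radians; h = 29.152618) = -24.635298

x = 148.9192, dx/dθ = -24.6353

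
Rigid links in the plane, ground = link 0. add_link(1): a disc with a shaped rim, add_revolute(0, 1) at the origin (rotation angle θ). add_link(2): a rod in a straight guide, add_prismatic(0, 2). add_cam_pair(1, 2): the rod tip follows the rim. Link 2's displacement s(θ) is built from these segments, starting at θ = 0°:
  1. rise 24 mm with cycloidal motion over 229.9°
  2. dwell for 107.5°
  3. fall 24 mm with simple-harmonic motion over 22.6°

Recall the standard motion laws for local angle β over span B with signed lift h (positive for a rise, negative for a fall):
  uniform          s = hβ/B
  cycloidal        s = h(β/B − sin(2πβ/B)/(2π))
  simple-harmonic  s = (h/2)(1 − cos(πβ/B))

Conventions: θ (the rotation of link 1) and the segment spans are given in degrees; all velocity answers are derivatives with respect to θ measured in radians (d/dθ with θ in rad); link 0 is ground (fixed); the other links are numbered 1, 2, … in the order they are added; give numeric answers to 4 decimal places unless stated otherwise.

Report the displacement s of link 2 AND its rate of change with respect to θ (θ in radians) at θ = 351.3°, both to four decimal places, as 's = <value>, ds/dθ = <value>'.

segment 1 (0° to 229.9°, cycloidal, h = 24) is passed completely: s = 0.0000 + (24) = 24.0000
segment 2 (229.9° to 337.4°, dwell): s unchanged at 24.0000
θ = 351.3° falls in segment 3 (337.4° to 360°, simple-harmonic, h = -24): β = 351.3 − 337.4 = 13.9°, B = 22.6°; Δs = -24/2·(1 − cos(π·0.6150)) = -16.2433; s = 24.0000 − 16.2433 = 7.7567
velocity in seg [337.4°–360°] (simple-harmonic), θ in radians: β = 13.9° = 0.2426 rad, B = 22.6° = 0.3944 rad; ds/dθ = (πh/(2B)) sin(πβ/B) = (π·(-24)/(2·0.3944)) sin(π·0.6150) = -89.400573 mm/rad

s = 7.7567, ds/dθ = -89.4006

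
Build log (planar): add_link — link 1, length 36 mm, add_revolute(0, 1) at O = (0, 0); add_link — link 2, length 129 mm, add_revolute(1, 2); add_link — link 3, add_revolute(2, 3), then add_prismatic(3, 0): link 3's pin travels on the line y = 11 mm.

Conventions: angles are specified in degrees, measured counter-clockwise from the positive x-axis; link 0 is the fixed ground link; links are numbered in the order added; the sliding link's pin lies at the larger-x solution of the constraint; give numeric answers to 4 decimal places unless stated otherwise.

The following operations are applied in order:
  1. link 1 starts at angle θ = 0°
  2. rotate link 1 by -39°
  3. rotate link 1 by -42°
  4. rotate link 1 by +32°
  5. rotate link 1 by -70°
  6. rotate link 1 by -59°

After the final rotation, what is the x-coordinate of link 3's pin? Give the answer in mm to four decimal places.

geometry: r = 36 mm, L = 129 mm, e = 11 mm; θ starts at 0°
rotate link 1 by -39°: θ ← 0° -39° = -39°
rotate link 1 by -42°: θ ← -39° -42° = -81°
rotate link 1 by +32°: θ ← -81° +32° = -49°
rotate link 1 by -70°: θ ← -49° -70° = -119°
rotate link 1 by -59°: θ ← -119° -59° = -178°
crank pin P = (r cos θ, r sin θ) = (-35.978070, -1.256382)
h = r sin θ − e = -1.256382 − 11 = -12.256382
x = r cos θ + √(L² − h²) = -35.978070 + 128.416436 = 92.438366

92.4384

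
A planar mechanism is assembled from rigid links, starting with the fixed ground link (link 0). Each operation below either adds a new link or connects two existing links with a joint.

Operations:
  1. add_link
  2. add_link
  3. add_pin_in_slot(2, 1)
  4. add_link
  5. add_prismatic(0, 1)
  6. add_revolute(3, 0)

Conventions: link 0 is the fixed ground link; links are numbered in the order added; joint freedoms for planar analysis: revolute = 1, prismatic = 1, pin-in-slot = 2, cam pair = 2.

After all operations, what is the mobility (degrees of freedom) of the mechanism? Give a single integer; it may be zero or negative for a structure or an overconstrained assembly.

(L,J1,J2)=(1,0,0); link0 fixed
link1: (2,0,0)
link2: (3,0,0)
PS 2-1 [J2]: (3,0,1)
link3: (4,0,1)
P 0-1 [J1]: (4,1,1)
R 3-0 [J1]: (4,2,1)
Grübler: 3·3 − 2·2 − 1 = 4

M = 4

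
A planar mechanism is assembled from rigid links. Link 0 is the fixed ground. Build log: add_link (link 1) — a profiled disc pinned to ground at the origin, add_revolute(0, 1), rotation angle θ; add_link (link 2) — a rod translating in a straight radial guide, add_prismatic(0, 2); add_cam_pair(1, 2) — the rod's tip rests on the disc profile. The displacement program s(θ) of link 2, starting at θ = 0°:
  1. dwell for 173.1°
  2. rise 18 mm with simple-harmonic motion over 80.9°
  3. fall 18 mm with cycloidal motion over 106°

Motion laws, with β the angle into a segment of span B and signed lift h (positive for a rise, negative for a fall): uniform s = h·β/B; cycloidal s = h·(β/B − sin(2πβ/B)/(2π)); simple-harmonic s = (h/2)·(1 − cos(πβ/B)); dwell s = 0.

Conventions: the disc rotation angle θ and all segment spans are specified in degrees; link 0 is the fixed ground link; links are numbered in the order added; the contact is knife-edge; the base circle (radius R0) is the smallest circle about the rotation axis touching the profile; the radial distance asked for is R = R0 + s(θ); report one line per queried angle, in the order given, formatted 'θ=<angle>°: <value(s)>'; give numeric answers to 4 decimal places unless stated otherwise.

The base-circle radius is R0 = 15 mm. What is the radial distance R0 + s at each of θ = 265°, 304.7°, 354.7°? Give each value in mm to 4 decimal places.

seg 1 [0°–173.1°] dwell: s stays 0.0000
seg 2 [173.1°–254°] simple-harmonic, h=18: full span → s += 18 → s = 18.0000
seg 3 [254°–360°] cycloidal, h=-18: θ=265° here. β=11, B=106. -18·(0.1038 − sin(2π·0.1038)/(2π)) = -0.1296 → s = 17.8704
seg 3 [254°–360°] cycloidal, h=-18: θ=304.7° here. β=50.7, B=106. -18·(0.4783 − sin(2π·0.4783)/(2π)) = -8.2201 → s = 9.7799
seg 3 [254°–360°] cycloidal, h=-18: θ=354.7° here. β=100.7, B=106. -18·(0.9500 − sin(2π·0.9500)/(2π)) = -17.9853 → s = 0.0147
θ=265°: R = R0 + s = 15 + 17.8704 = 32.8704
θ=304.7°: R = R0 + s = 15 + 9.7799 = 24.7799
θ=354.7°: R = R0 + s = 15 + 0.0147 = 15.0147

θ=265°: 32.8704
θ=304.7°: 24.7799
θ=354.7°: 15.0147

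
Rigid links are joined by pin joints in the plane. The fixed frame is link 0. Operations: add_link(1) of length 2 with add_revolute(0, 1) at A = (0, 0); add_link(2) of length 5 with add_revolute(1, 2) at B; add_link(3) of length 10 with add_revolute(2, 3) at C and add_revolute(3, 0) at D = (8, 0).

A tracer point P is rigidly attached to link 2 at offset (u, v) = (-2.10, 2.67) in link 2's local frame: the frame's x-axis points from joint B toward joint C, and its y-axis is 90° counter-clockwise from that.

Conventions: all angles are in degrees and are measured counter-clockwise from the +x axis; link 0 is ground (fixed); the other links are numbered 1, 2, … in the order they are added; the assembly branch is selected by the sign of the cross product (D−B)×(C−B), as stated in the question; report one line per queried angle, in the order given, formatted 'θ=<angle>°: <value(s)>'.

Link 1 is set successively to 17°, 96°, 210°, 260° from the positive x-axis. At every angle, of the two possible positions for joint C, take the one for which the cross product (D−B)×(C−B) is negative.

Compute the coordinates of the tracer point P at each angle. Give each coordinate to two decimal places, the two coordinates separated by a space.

A=(0,0), D=(8.00,0)
θ=17°: B = A + 2.00·(cos17°, sin17°) = (1.9126, 0.5847)
θ=17°: |BD| = 6.1154
θ=17°: circle(B,5.00) ∩ circle(D,10.00): a=-3.0743, h=3.9431
θ=17°:   candidates: C₊=(-0.7706,4.8038) cross=24.114; C₋=(-1.5247,-3.0464) cross=-24.114
θ=17°:   branch - wants cross < 0 → take C=(-1.5247,-3.0464) (cross=-24.114)
θ=17°: ex = (C−B)/|BC| = (-0.6875,-0.7262); ey = (0.7262,-0.6875)
θ=17°: P = B + -2.10·ex + 2.67·ey = (5.2953,0.2743)
θ=96°: B = A + 2.00·(cos96°, sin96°) = (-0.2091, 1.9890)
θ=96°: |BD| = 8.4466
θ=96°: circle(B,5.00) ∩ circle(D,10.00): a=-0.2164, h=4.9953
θ=96°:   candidates: C₊=(0.7570,6.8948) cross=42.193; C₋=(-1.5957,-2.8148) cross=-42.193
θ=96°:   branch - wants cross < 0 → take C=(-1.5957,-2.8148) (cross=-42.193)
θ=96°: ex = (C−B)/|BC| = (-0.2773,-0.9608); ey = (0.9608,-0.2773)
θ=96°: P = B + -2.10·ex + 2.67·ey = (2.9386,3.2662)
θ=210°: B = A + 2.00·(cos210°, sin210°) = (-1.7321, -1.0000)
θ=210°: |BD| = 9.7833
θ=210°: circle(B,5.00) ∩ circle(D,10.00): a=1.0586, h=4.8867
θ=210°:   candidates: C₊=(-1.1785,3.9693) cross=47.808; C₋=(-0.1795,-5.7529) cross=-47.808
θ=210°:   branch - wants cross < 0 → take C=(-0.1795,-5.7529) (cross=-47.808)
θ=210°: ex = (C−B)/|BC| = (0.3105,-0.9506); ey = (0.9506,0.3105)
θ=210°: P = B + -2.10·ex + 2.67·ey = (0.1539,1.8252)
θ=260°: B = A + 2.00·(cos260°, sin260°) = (-0.3473, -1.9696)
θ=260°: |BD| = 8.5765
θ=260°: circle(B,5.00) ∩ circle(D,10.00): a=-0.0841, h=4.9993
θ=260°:   candidates: C₊=(-1.5773,2.8767) cross=42.877; C₋=(0.7189,-6.8546) cross=-42.877
θ=260°:   branch - wants cross < 0 → take C=(0.7189,-6.8546) (cross=-42.877)
θ=260°: ex = (C−B)/|BC| = (0.2132,-0.9770); ey = (0.9770,0.2132)
θ=260°: P = B + -2.10·ex + 2.67·ey = (1.8135,0.6514)

θ=17°: 5.30 0.27
θ=96°: 2.94 3.27
θ=210°: 0.15 1.83
θ=260°: 1.81 0.65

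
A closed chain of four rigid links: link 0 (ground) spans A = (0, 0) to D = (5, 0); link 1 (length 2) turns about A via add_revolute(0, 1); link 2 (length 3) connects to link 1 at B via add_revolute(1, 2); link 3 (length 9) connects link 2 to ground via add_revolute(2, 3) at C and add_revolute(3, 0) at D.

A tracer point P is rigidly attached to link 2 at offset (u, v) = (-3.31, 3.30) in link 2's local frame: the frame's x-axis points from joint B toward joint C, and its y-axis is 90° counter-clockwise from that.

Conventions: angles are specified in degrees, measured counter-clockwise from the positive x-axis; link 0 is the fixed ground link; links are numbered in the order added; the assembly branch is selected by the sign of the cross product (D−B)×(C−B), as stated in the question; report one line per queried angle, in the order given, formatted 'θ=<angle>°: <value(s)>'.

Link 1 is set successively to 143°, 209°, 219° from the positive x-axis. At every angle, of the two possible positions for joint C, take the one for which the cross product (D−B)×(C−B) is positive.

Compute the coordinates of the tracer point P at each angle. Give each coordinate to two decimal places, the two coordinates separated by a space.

A=(0,0), D=(5.00,0)
θ=143°: B = A + 2.00·(cos143°, sin143°) = (-1.5973, 1.2036)
θ=143°: |BD| = 6.7062
θ=143°: circle(B,3.00) ∩ circle(D,9.00): a=-2.0151, h=2.2225
θ=143°:   candidates: C₊=(-3.1808,3.7517) cross=14.904; C₋=(-3.9785,-0.6211) cross=-14.904
θ=143°:   branch + wants cross > 0 → take C=(-3.1808,3.7517) (cross=14.904)
θ=143°: ex = (C−B)/|BC| = (-0.5278,0.8493); ey = (-0.8493,-0.5278)
θ=143°: P = B + -3.31·ex + 3.30·ey = (-2.6530,-3.3496)
θ=209°: B = A + 2.00·(cos209°, sin209°) = (-1.7492, -0.9696)
θ=209°: |BD| = 6.8185
θ=209°: circle(B,3.00) ∩ circle(D,9.00): a=-1.8705, h=2.3455
θ=209°:   candidates: C₊=(-3.9342,1.0861) cross=15.993; C₋=(-3.2672,-3.5573) cross=-15.993
θ=209°:   branch + wants cross > 0 → take C=(-3.9342,1.0861) (cross=15.993)
θ=209°: ex = (C−B)/|BC| = (-0.7283,0.6852); ey = (-0.6852,-0.7283)
θ=209°: P = B + -3.31·ex + 3.30·ey = (-1.5997,-5.6412)
θ=219°: B = A + 2.00·(cos219°, sin219°) = (-1.5543, -1.2586)
θ=219°: |BD| = 6.6740
θ=219°: circle(B,3.00) ∩ circle(D,9.00): a=-2.0570, h=2.1837
θ=219°:   candidates: C₊=(-3.9862,0.4980) cross=14.574; C₋=(-3.1626,-3.7911) cross=-14.574
θ=219°:   branch + wants cross > 0 → take C=(-3.9862,0.4980) (cross=14.574)
θ=219°: ex = (C−B)/|BC| = (-0.8106,0.5855); ey = (-0.5855,-0.8106)
θ=219°: P = B + -3.31·ex + 3.30·ey = (-0.8034,-5.8719)

θ=143°: -2.65 -3.35
θ=209°: -1.60 -5.64
θ=219°: -0.80 -5.87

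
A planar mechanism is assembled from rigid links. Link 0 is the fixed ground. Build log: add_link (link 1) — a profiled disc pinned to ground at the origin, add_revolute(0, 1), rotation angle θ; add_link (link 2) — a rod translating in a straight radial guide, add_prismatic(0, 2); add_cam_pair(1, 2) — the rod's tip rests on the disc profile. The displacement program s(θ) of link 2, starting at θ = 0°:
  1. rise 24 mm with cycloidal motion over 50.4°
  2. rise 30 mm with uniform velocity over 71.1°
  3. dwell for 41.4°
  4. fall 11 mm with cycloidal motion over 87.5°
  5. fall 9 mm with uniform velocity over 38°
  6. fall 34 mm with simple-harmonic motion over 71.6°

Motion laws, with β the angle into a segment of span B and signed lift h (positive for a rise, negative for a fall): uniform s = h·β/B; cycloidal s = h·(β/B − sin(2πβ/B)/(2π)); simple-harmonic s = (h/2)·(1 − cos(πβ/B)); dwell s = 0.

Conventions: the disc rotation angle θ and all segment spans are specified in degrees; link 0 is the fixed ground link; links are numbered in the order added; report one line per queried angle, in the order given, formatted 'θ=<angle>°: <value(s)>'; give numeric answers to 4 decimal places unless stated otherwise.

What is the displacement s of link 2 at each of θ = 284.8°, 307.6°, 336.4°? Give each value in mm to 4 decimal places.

seg 1 [0°–50.4°] cycloidal, h=24: full span → s += 24 → s = 24.0000
seg 2 [50.4°–121.5°] uniform, h=30: full span → s += 30 → s = 54.0000
seg 3 [121.5°–162.9°] dwell: s stays 54.0000
seg 4 [162.9°–250.4°] cycloidal, h=-11: full span → s += -11 → s = 43.0000
seg 5 [250.4°–288.4°] uniform, h=-9: θ=284.8° here. β=34.4, B=38. -9·34.4/38 = -8.1474 → s = 34.8526
seg 5 [250.4°–288.4°] uniform, h=-9: full span → s += -9 → s = 34.0000
seg 6 [288.4°–360°] simple-harmonic, h=-34: θ=307.6° here. β=19.2, B=71.6. -34/2·(1 − cos(π·0.2682)) = -5.6840 → s = 28.3160
seg 6 [288.4°–360°] simple-harmonic, h=-34: θ=336.4° here. β=48, B=71.6. -34/2·(1 − cos(π·0.6704)) = -25.6717 → s = 8.3283

θ=284.8°: 34.8526
θ=307.6°: 28.3160
θ=336.4°: 8.3283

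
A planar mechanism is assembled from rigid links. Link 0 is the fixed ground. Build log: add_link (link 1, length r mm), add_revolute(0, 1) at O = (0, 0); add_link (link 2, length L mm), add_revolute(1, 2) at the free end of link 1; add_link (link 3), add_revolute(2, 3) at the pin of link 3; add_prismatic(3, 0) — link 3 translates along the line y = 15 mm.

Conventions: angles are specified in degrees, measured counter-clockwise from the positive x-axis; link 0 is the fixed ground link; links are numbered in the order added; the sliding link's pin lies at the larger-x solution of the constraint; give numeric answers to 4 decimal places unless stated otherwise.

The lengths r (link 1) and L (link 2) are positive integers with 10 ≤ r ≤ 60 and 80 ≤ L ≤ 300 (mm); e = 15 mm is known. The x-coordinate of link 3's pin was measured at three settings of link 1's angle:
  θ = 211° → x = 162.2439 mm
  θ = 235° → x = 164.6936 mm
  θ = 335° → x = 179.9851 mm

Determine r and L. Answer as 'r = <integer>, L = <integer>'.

constraint per measurement: (x − r cos θ)² + (r sin θ − e)² = L²
subtracting the θ₁ and θ₂ equations cancels the r² and L² terms:
r = (x₁² − x₂²) / (2[(x₁cos θ₁ + e sin θ₁) − (x₂cos θ₂ + e sin θ₂)]) = 10.0002 → r = 10
L² = (x₁ − r cos θ₁)² + (r sin θ₁ − e)² = 29583.9978 → L = 172.0000 → L = 172
check at θ₃=335°: x = 179.9851 (printed 179.9851) ✓

r = 10, L = 172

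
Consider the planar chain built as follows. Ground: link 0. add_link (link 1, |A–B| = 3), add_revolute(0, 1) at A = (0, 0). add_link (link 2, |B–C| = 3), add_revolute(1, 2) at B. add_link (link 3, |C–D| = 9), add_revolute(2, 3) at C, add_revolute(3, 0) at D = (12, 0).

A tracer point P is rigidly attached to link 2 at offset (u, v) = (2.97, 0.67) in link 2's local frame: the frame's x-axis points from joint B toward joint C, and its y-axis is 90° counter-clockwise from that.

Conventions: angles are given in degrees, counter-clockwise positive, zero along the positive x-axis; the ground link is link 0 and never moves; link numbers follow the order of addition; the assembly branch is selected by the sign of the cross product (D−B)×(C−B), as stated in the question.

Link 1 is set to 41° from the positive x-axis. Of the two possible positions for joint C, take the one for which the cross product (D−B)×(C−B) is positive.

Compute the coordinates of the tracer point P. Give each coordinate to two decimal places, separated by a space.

A=(0,0), D=(12.00,0)
B = A + 3.00·(cos41°, sin41°) = (2.2641, 1.9682)
|BD| = 9.9328
circle(B,3.00) ∩ circle(D,9.00): a=1.3421, h=2.6831
  candidates: C₊=(4.1112,4.3321) cross=26.650; C₋=(3.0479,-0.9276) cross=-26.650
  branch + wants cross > 0 → take C=(4.1112,4.3321) (cross=26.650)
ex = (C−B)/|BC| = (0.6157,0.7880); ey = (-0.7880,0.6157)
P = B + 2.97·ex + 0.67·ey = (3.5648,4.7210)

3.56 4.72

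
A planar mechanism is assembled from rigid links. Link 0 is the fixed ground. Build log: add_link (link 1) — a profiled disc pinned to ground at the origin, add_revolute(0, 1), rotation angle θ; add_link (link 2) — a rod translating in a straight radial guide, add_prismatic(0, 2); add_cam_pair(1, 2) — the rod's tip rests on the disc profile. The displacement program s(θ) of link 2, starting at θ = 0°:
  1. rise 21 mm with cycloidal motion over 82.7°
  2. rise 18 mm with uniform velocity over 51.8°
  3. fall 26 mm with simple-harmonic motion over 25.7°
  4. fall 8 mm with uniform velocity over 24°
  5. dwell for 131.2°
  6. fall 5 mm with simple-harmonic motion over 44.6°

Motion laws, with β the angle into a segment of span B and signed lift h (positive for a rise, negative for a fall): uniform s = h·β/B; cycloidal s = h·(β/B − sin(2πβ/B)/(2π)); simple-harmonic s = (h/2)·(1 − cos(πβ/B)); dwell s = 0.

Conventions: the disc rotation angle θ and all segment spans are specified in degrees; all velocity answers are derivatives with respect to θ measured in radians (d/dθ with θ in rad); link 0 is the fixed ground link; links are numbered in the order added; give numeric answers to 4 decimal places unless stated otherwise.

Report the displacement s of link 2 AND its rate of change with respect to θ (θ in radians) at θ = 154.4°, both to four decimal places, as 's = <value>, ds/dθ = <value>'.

seg 1 [0°–82.7°] cycloidal, h=21: full span → s += 21 → s = 21.0000
seg 2 [82.7°–134.5°] uniform, h=18: full span → s += 18 → s = 39.0000
seg 3 [134.5°–160.2°] simple-harmonic, h=-26: θ=154.4° here. β=19.9, B=25.7. -26/2·(1 − cos(π·0.7743)) = -22.8672 → s = 16.1328
velocity in seg [134.5°–160.2°] (simple-harmonic), θ in radians: β = 19.9° = 0.3473 rad, B = 25.7° = 0.4485 rad; ds/dθ = (πh/(2B)) sin(πβ/B) = (π·(-26)/(2·0.4485)) sin(π·0.7743) = -59.280598 mm/rad

s = 16.1328, ds/dθ = -59.2806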